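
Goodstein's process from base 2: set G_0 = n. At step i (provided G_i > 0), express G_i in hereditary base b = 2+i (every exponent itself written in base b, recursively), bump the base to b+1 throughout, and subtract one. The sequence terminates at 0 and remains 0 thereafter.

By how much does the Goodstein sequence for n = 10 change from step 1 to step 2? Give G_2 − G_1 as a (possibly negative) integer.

942

base 2: 10 = 2^(2 + 1) + 2; at 3: 3^(3 + 1) + 3 = 84; next = 83
base 3: 83 = 3^(3 + 1) + 2; at 4: 4^(4 + 1) + 2 = 1026; next = 1025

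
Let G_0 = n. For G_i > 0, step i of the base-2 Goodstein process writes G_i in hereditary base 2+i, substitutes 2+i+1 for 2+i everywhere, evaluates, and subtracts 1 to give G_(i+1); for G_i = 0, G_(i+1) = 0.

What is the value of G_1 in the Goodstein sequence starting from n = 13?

(0) 13|_2 = 2^(2 + 1) + 2^2 + 1 ↦ 3^(3 + 1) + 3^3 + 1|_3 = 109 ⇒ 108
(1) 108|_3 = 3^(3 + 1) + 3^3 ↦ 4^(4 + 1) + 4^4|_4 = 1280 ⇒ 1279

108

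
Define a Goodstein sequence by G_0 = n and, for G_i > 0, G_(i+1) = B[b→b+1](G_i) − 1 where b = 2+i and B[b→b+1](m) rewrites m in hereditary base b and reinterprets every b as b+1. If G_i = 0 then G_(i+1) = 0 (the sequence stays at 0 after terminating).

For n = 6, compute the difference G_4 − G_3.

(0) 6|_2 = 2^2 + 2 ↦ 3^3 + 3|_3 = 30 ⇒ 29
(1) 29|_3 = 3^3 + 2 ↦ 4^4 + 2|_4 = 258 ⇒ 257
(2) 257|_4 = 4^4 + 1 ↦ 5^5 + 1|_5 = 3126 ⇒ 3125
(3) 3125|_5 = 5^5 ↦ 6^6|_6 = 46656 ⇒ 46655

43530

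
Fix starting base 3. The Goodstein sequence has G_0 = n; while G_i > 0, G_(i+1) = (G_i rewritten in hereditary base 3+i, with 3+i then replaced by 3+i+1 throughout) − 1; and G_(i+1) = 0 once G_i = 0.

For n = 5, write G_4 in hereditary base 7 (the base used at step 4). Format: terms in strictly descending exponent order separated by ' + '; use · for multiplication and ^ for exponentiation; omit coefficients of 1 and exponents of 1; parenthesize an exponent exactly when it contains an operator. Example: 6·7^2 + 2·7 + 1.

(0) 5|_3 = 3 + 2 ↦ 4 + 2|_4 = 6 ⇒ 5
(1) 5|_4 = 4 + 1 ↦ 5 + 1|_5 = 6 ⇒ 5
(2) 5|_5 = 5 ↦ 6|_6 = 6 ⇒ 5
(3) 5|_6 = 5 ↦ 5|_7 = 5 ⇒ 4
(4) 4|_7 = 4 ↦ 4|_8 = 4 ⇒ 3

4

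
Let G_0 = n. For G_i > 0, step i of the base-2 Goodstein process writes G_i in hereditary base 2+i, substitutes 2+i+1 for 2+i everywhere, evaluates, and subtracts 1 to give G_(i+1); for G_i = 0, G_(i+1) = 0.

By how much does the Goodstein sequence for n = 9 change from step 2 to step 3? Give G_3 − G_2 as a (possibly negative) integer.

G_0=9  [base 2] 2^(2 + 1) + 1  →[2↦3]→  3^(3 + 1) + 1 = 82  −1 ⇒ G_1=81
G_1=81  [base 3] 3^(3 + 1)  →[3↦4]→  4^(4 + 1) = 1024  −1 ⇒ G_2=1023
G_2=1023  [base 4] 3·4^4 + 3·4^3 + 3·4^2 + 3·4 + 3  →[4↦5]→  3·5^5 + 3·5^3 + 3·5^2 + 3·5 + 3 = 9843  −1 ⇒ G_3=9842

8819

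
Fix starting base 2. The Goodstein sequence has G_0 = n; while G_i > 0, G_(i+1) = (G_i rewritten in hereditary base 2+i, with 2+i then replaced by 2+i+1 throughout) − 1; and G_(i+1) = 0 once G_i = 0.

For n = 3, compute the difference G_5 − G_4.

-1

[0] 3 ≡ 2 + 1 (base 2). Lift 3: 4. −1: 3.
[1] 3 ≡ 3 (base 3). Lift 4: 4. −1: 3.
[2] 3 ≡ 3 (base 4). Lift 5: 3. −1: 2.
[3] 2 ≡ 2 (base 5). Lift 6: 2. −1: 1.
[4] 1 ≡ 1 (base 6). Lift 7: 1. −1: 0.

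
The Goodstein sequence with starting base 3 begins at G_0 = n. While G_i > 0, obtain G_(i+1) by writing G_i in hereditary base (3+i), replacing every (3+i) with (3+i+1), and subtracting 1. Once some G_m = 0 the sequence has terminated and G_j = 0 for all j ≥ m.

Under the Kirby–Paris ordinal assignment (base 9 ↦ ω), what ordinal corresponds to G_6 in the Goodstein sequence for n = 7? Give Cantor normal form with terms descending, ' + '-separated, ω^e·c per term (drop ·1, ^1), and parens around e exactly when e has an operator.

step 0: 7 = 2·3 + 1; sub 4 for 3: 2·4 + 1; = 9; G_1 = 9−1 = 8
step 1: 8 = 2·4; sub 5 for 4: 2·5; = 10; G_2 = 10−1 = 9
step 2: 9 = 5 + 4; sub 6 for 5: 6 + 4; = 10; G_3 = 10−1 = 9
step 3: 9 = 6 + 3; sub 7 for 6: 7 + 3; = 10; G_4 = 10−1 = 9
step 4: 9 = 7 + 2; sub 8 for 7: 8 + 2; = 10; G_5 = 10−1 = 9
step 5: 9 = 8 + 1; sub 9 for 8: 9 + 1; = 10; G_6 = 10−1 = 9
step 6: 9 = 9; sub 10 for 9: 10; = 10; G_7 = 10−1 = 9

ω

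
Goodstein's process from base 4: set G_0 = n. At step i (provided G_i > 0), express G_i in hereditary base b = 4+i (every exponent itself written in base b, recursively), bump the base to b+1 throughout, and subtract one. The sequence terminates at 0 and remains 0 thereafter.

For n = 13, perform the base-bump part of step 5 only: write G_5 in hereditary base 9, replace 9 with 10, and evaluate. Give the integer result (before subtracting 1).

(0) 13|_4 = 3·4 + 1 ↦ 3·5 + 1|_5 = 16 ⇒ 15
(1) 15|_5 = 3·5 ↦ 3·6|_6 = 18 ⇒ 17
(2) 17|_6 = 2·6 + 5 ↦ 2·7 + 5|_7 = 19 ⇒ 18
(3) 18|_7 = 2·7 + 4 ↦ 2·8 + 4|_8 = 20 ⇒ 19
(4) 19|_8 = 2·8 + 3 ↦ 2·9 + 3|_9 = 21 ⇒ 20
(5) 20|_9 = 2·9 + 2 ↦ 2·10 + 2|_10 = 22 ⇒ 21

22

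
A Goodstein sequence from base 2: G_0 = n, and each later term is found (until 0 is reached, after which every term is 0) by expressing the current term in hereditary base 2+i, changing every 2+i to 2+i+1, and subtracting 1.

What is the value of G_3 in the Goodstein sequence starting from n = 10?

G_0 = 10. HB_2(10) = 2^(2 + 1) + 2. Bump = 84. G_1 = 83.
G_1 = 83. HB_3(83) = 3^(3 + 1) + 2. Bump = 1026. G_2 = 1025.
G_2 = 1025. HB_4(1025) = 4^(4 + 1) + 1. Bump = 15626. G_3 = 15625.

15625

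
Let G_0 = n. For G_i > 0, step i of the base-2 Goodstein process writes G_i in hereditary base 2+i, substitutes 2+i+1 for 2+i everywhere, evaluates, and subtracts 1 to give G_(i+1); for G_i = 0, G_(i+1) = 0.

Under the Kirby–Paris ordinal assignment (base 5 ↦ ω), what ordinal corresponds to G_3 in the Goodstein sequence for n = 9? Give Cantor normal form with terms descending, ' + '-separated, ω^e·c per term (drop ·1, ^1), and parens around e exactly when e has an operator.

ω^ω·3 + ω^3·3 + ω^2·3 + ω·3 + 2

step 0: 9 = 2^(2 + 1) + 1; sub 3 for 2: 3^(3 + 1) + 1; = 82; G_1 = 82−1 = 81
step 1: 81 = 3^(3 + 1); sub 4 for 3: 4^(4 + 1); = 1024; G_2 = 1024−1 = 1023
step 2: 1023 = 3·4^4 + 3·4^3 + 3·4^2 + 3·4 + 3; sub 5 for 4: 3·5^5 + 3·5^3 + 3·5^2 + 3·5 + 3; = 9843; G_3 = 9843−1 = 9842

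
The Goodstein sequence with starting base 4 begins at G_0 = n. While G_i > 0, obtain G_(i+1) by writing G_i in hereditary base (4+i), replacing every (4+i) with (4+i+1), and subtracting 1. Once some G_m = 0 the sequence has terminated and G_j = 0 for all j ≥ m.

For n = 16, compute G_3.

[0] 16 ≡ 4^2 (base 4). Lift 5: 25. −1: 24.
[1] 24 ≡ 4·5 + 4 (base 5). Lift 6: 28. −1: 27.
[2] 27 ≡ 4·6 + 3 (base 6). Lift 7: 31. −1: 30.

30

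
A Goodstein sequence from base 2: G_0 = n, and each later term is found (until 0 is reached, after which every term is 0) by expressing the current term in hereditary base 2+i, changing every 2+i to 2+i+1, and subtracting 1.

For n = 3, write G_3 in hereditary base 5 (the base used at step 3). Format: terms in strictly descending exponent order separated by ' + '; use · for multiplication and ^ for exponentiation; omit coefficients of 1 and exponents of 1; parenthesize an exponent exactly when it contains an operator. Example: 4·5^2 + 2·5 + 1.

(0) 3|_2 = 2 + 1 ↦ 3 + 1|_3 = 4 ⇒ 3
(1) 3|_3 = 3 ↦ 4|_4 = 4 ⇒ 3
(2) 3|_4 = 3 ↦ 3|_5 = 3 ⇒ 2
(3) 2|_5 = 2 ↦ 2|_6 = 2 ⇒ 1

2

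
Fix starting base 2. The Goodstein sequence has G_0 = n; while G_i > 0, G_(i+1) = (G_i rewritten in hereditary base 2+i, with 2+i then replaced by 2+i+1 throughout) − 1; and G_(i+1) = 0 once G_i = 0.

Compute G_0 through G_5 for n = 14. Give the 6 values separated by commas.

(0) 14|_2 = 2^(2 + 1) + 2^2 + 2 ↦ 3^(3 + 1) + 3^3 + 3|_3 = 111 ⇒ 110
(1) 110|_3 = 3^(3 + 1) + 3^3 + 2 ↦ 4^(4 + 1) + 4^4 + 2|_4 = 1282 ⇒ 1281
(2) 1281|_4 = 4^(4 + 1) + 4^4 + 1 ↦ 5^(5 + 1) + 5^5 + 1|_5 = 18751 ⇒ 18750
(3) 18750|_5 = 5^(5 + 1) + 5^5 ↦ 6^(6 + 1) + 6^6|_6 = 326592 ⇒ 326591
(4) 326591|_6 = 6^(6 + 1) + 5·6^5 + 5·6^4 + 5·6^3 + 5·6^2 + 5·6 + 5 ↦ 7^(7 + 1) + 5·7^5 + 5·7^4 + 5·7^3 + 5·7^2 + 5·7 + 5|_7 = 5862841 ⇒ 5862840

14, 110, 1281, 18750, 326591, 5862840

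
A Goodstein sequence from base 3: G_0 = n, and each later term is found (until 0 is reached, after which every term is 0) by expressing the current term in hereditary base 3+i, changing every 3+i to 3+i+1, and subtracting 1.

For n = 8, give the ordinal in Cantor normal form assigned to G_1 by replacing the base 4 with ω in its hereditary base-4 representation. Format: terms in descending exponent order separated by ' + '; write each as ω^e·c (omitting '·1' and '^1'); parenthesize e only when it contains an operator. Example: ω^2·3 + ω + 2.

i=0: 8 = 2·3 + 2 (b=3); 3→4: 2·4 + 2 = 10; 10−1 = 9
i=1: 9 = 2·4 + 1 (b=4); 4→5: 2·5 + 1 = 11; 11−1 = 10

ω·2 + 1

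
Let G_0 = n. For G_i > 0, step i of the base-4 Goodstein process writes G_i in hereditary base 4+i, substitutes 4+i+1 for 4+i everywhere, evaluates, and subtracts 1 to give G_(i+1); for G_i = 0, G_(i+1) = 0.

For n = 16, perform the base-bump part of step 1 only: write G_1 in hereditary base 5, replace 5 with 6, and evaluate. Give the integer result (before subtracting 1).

28

G_0=16  [base 4] 4^2  →[4↦5]→  5^2 = 25  −1 ⇒ G_1=24
G_1=24  [base 5] 4·5 + 4  →[5↦6]→  4·6 + 4 = 28  −1 ⇒ G_2=27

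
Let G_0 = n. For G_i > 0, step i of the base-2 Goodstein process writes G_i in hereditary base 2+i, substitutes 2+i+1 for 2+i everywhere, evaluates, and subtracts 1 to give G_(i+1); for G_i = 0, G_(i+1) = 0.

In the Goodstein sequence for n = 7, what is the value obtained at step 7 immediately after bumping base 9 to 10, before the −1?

[0] 7 ≡ 2^2 + 2 + 1 (base 2). Lift 3: 31. −1: 30.
[1] 30 ≡ 3^3 + 3 (base 3). Lift 4: 260. −1: 259.
[2] 259 ≡ 4^4 + 3 (base 4). Lift 5: 3128. −1: 3127.
[3] 3127 ≡ 5^5 + 2 (base 5). Lift 6: 46658. −1: 46657.
[4] 46657 ≡ 6^6 + 1 (base 6). Lift 7: 823544. −1: 823543.
[5] 823543 ≡ 7^7 (base 7). Lift 8: 16777216. −1: 16777215.
[6] 16777215 ≡ 7·8^7 + 7·8^6 + 7·8^5 + 7·8^4 + 7·8^3 + 7·8^2 + 7·8 + 7 (base 8). Lift 9: 37665880. −1: 37665879.

77777776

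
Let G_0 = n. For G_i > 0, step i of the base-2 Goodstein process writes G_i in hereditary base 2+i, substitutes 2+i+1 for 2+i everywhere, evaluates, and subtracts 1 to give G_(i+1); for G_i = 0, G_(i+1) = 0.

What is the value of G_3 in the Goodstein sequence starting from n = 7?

step 0: 7 = 2^2 + 2 + 1; sub 3 for 2: 3^3 + 3 + 1; = 31; G_1 = 31−1 = 30
step 1: 30 = 3^3 + 3; sub 4 for 3: 4^4 + 4; = 260; G_2 = 260−1 = 259
step 2: 259 = 4^4 + 3; sub 5 for 4: 5^5 + 3; = 3128; G_3 = 3128−1 = 3127
step 3: 3127 = 5^5 + 2; sub 6 for 5: 6^6 + 2; = 46658; G_4 = 46658−1 = 46657

3127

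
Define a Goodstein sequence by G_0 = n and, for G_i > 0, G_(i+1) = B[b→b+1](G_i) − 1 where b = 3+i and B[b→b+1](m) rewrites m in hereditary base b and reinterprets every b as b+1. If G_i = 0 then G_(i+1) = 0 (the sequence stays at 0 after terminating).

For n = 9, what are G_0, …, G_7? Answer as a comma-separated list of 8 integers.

G_0=9  [base 3] 3^2  →[3↦4]→  4^2 = 16  −1 ⇒ G_1=15
G_1=15  [base 4] 3·4 + 3  →[4↦5]→  3·5 + 3 = 18  −1 ⇒ G_2=17
G_2=17  [base 5] 3·5 + 2  →[5↦6]→  3·6 + 2 = 20  −1 ⇒ G_3=19
G_3=19  [base 6] 3·6 + 1  →[6↦7]→  3·7 + 1 = 22  −1 ⇒ G_4=21
G_4=21  [base 7] 3·7  →[7↦8]→  3·8 = 24  −1 ⇒ G_5=23
G_5=23  [base 8] 2·8 + 7  →[8↦9]→  2·9 + 7 = 25  −1 ⇒ G_6=24
G_6=24  [base 9] 2·9 + 6  →[9↦10]→  2·10 + 6 = 26  −1 ⇒ G_7=25

9, 15, 17, 19, 21, 23, 24, 25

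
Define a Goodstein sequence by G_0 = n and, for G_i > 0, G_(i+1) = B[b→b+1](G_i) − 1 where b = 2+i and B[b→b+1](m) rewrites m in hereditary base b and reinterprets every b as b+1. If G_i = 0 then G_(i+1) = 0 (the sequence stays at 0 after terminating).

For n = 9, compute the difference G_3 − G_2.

8819

G_0=9  [base 2] 2^(2 + 1) + 1  →[2↦3]→  3^(3 + 1) + 1 = 82  −1 ⇒ G_1=81
G_1=81  [base 3] 3^(3 + 1)  →[3↦4]→  4^(4 + 1) = 1024  −1 ⇒ G_2=1023
G_2=1023  [base 4] 3·4^4 + 3·4^3 + 3·4^2 + 3·4 + 3  →[4↦5]→  3·5^5 + 3·5^3 + 3·5^2 + 3·5 + 3 = 9843  −1 ⇒ G_3=9842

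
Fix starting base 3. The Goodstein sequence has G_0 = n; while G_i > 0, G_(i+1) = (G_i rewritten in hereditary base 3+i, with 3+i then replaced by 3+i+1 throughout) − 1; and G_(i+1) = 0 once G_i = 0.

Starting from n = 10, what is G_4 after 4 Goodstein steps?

30

base 3: 10 = 3^2 + 1; at 4: 4^2 + 1 = 17; next = 16
base 4: 16 = 4^2; at 5: 5^2 = 25; next = 24
base 5: 24 = 4·5 + 4; at 6: 4·6 + 4 = 28; next = 27
base 6: 27 = 4·6 + 3; at 7: 4·7 + 3 = 31; next = 30
base 7: 30 = 4·7 + 2; at 8: 4·8 + 2 = 34; next = 33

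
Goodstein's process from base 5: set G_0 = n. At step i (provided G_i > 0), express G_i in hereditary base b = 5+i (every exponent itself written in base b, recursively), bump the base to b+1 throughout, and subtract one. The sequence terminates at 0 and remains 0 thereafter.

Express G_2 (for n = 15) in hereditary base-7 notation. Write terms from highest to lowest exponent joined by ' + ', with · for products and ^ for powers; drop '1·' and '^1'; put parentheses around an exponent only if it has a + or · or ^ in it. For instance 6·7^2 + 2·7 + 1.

2·7 + 4

G_0=15  [base 5] 3·5  →[5↦6]→  3·6 = 18  −1 ⇒ G_1=17
G_1=17  [base 6] 2·6 + 5  →[6↦7]→  2·7 + 5 = 19  −1 ⇒ G_2=18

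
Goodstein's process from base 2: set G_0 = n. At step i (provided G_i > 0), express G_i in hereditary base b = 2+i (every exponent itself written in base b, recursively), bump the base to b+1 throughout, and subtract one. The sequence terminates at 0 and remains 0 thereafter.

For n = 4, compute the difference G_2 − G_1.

15

(0) 4|_2 = 2^2 ↦ 3^3|_3 = 27 ⇒ 26
(1) 26|_3 = 2·3^2 + 2·3 + 2 ↦ 2·4^2 + 2·4 + 2|_4 = 42 ⇒ 41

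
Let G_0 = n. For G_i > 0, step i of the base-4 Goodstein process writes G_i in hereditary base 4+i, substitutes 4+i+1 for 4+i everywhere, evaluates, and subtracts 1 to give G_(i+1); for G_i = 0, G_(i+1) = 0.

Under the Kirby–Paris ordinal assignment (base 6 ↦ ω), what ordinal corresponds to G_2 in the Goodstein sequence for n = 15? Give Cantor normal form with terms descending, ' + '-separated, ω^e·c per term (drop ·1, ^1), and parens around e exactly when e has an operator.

base 4: 15 = 3·4 + 3; at 5: 3·5 + 3 = 18; next = 17
base 5: 17 = 3·5 + 2; at 6: 3·6 + 2 = 20; next = 19
base 6: 19 = 3·6 + 1; at 7: 3·7 + 1 = 22; next = 21

ω·3 + 1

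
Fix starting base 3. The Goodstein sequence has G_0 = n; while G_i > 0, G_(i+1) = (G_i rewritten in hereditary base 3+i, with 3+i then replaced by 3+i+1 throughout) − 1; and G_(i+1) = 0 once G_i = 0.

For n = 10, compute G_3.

(0) 10|_3 = 3^2 + 1 ↦ 4^2 + 1|_4 = 17 ⇒ 16
(1) 16|_4 = 4^2 ↦ 5^2|_5 = 25 ⇒ 24
(2) 24|_5 = 4·5 + 4 ↦ 4·6 + 4|_6 = 28 ⇒ 27
(3) 27|_6 = 4·6 + 3 ↦ 4·7 + 3|_7 = 31 ⇒ 30

27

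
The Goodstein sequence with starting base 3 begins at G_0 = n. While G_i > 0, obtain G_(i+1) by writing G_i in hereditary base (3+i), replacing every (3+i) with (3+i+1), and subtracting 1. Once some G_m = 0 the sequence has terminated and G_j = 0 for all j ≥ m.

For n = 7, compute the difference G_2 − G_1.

1

7 —HB3→ 2·3 + 1 —bump→ 2·4 + 1 = 9 —(−1)→ 8
8 —HB4→ 2·4 —bump→ 2·5 = 10 —(−1)→ 9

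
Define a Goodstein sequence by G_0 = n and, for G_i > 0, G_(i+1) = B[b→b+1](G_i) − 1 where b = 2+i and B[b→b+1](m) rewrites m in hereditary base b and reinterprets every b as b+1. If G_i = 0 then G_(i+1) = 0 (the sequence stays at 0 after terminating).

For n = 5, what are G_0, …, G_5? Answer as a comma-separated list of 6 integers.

5, 27, 255, 467, 775, 1197

step 0: 5 = 2^2 + 1; sub 3 for 2: 3^3 + 1; = 28; G_1 = 28−1 = 27
step 1: 27 = 3^3; sub 4 for 3: 4^4; = 256; G_2 = 256−1 = 255
step 2: 255 = 3·4^3 + 3·4^2 + 3·4 + 3; sub 5 for 4: 3·5^3 + 3·5^2 + 3·5 + 3; = 468; G_3 = 468−1 = 467
step 3: 467 = 3·5^3 + 3·5^2 + 3·5 + 2; sub 6 for 5: 3·6^3 + 3·6^2 + 3·6 + 2; = 776; G_4 = 776−1 = 775
step 4: 775 = 3·6^3 + 3·6^2 + 3·6 + 1; sub 7 for 6: 3·7^3 + 3·7^2 + 3·7 + 1; = 1198; G_5 = 1198−1 = 1197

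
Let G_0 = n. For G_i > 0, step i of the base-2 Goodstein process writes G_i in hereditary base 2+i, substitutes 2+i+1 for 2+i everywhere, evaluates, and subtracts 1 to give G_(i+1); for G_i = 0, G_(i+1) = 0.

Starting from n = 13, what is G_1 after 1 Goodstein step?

step 0: 13 = 2^(2 + 1) + 2^2 + 1; sub 3 for 2: 3^(3 + 1) + 3^3 + 1; = 109; G_1 = 109−1 = 108
step 1: 108 = 3^(3 + 1) + 3^3; sub 4 for 3: 4^(4 + 1) + 4^4; = 1280; G_2 = 1280−1 = 1279

108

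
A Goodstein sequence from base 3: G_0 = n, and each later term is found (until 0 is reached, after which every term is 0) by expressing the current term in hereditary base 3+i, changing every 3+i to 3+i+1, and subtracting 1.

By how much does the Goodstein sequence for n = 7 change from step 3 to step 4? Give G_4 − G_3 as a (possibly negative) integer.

G_0=7  [base 3] 2·3 + 1  →[3↦4]→  2·4 + 1 = 9  −1 ⇒ G_1=8
G_1=8  [base 4] 2·4  →[4↦5]→  2·5 = 10  −1 ⇒ G_2=9
G_2=9  [base 5] 5 + 4  →[5↦6]→  6 + 4 = 10  −1 ⇒ G_3=9
G_3=9  [base 6] 6 + 3  →[6↦7]→  7 + 3 = 10  −1 ⇒ G_4=9

0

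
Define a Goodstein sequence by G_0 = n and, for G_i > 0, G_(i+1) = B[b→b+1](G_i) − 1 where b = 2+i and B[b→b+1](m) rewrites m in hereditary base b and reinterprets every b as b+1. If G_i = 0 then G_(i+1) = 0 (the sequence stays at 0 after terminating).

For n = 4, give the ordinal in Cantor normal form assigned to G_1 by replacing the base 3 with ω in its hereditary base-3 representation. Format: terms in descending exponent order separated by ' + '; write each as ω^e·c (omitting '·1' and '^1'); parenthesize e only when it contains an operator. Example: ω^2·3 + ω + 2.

[0] 4 ≡ 2^2 (base 2). Lift 3: 27. −1: 26.
[1] 26 ≡ 2·3^2 + 2·3 + 2 (base 3). Lift 4: 42. −1: 41.

ω^2·2 + ω·2 + 2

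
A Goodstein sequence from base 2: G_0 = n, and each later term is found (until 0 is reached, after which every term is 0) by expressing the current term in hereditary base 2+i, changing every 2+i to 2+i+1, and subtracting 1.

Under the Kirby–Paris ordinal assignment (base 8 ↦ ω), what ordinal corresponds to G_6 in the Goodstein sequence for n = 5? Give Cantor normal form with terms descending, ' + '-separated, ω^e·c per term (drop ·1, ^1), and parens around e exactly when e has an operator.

ω^3·3 + ω^2·3 + ω·2 + 7

G_0=5  [base 2] 2^2 + 1  →[2↦3]→  3^3 + 1 = 28  −1 ⇒ G_1=27
G_1=27  [base 3] 3^3  →[3↦4]→  4^4 = 256  −1 ⇒ G_2=255
G_2=255  [base 4] 3·4^3 + 3·4^2 + 3·4 + 3  →[4↦5]→  3·5^3 + 3·5^2 + 3·5 + 3 = 468  −1 ⇒ G_3=467
G_3=467  [base 5] 3·5^3 + 3·5^2 + 3·5 + 2  →[5↦6]→  3·6^3 + 3·6^2 + 3·6 + 2 = 776  −1 ⇒ G_4=775
G_4=775  [base 6] 3·6^3 + 3·6^2 + 3·6 + 1  →[6↦7]→  3·7^3 + 3·7^2 + 3·7 + 1 = 1198  −1 ⇒ G_5=1197
G_5=1197  [base 7] 3·7^3 + 3·7^2 + 3·7  →[7↦8]→  3·8^3 + 3·8^2 + 3·8 = 1752  −1 ⇒ G_6=1751
G_6=1751  [base 8] 3·8^3 + 3·8^2 + 2·8 + 7  →[8↦9]→  3·9^3 + 3·9^2 + 2·9 + 7 = 2455  −1 ⇒ G_7=2454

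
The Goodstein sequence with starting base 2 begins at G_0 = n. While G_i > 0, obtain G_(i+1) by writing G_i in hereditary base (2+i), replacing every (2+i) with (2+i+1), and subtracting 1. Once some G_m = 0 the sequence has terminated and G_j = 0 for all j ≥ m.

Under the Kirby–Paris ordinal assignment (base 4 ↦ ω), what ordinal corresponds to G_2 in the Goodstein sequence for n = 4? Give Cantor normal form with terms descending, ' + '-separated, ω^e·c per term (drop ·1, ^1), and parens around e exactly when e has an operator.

[0] 4 ≡ 2^2 (base 2). Lift 3: 27. −1: 26.
[1] 26 ≡ 2·3^2 + 2·3 + 2 (base 3). Lift 4: 42. −1: 41.
[2] 41 ≡ 2·4^2 + 2·4 + 1 (base 4). Lift 5: 61. −1: 60.

ω^2·2 + ω·2 + 1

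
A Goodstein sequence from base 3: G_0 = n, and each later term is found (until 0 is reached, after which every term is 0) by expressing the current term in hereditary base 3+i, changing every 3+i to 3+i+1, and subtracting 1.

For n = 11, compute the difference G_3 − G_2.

10

[0] 11 ≡ 3^2 + 2 (base 3). Lift 4: 18. −1: 17.
[1] 17 ≡ 4^2 + 1 (base 4). Lift 5: 26. −1: 25.
[2] 25 ≡ 5^2 (base 5). Lift 6: 36. −1: 35.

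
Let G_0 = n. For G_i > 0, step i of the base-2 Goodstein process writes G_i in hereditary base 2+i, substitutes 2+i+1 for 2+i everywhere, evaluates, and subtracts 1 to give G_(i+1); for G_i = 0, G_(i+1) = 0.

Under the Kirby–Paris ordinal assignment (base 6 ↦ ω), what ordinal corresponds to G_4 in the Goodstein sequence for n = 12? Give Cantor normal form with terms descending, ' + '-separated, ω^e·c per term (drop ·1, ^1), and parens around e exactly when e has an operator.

12 —HB2→ 2^(2 + 1) + 2^2 —bump→ 3^(3 + 1) + 3^3 = 108 —(−1)→ 107
107 —HB3→ 3^(3 + 1) + 2·3^2 + 2·3 + 2 —bump→ 4^(4 + 1) + 2·4^2 + 2·4 + 2 = 1066 —(−1)→ 1065
1065 —HB4→ 4^(4 + 1) + 2·4^2 + 2·4 + 1 —bump→ 5^(5 + 1) + 2·5^2 + 2·5 + 1 = 15686 —(−1)→ 15685
15685 —HB5→ 5^(5 + 1) + 2·5^2 + 2·5 —bump→ 6^(6 + 1) + 2·6^2 + 2·6 = 280020 —(−1)→ 280019

ω^(ω + 1) + ω^2·2 + ω + 5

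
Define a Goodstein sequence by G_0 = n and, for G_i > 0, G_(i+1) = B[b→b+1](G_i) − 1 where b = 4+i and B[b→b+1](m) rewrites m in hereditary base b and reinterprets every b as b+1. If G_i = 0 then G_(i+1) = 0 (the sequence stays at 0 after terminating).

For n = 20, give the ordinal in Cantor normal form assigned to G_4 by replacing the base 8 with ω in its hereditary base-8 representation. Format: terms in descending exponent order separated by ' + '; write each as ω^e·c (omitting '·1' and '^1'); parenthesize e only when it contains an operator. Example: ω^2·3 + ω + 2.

ω^2 + 1

(0) 20|_4 = 4^2 + 4 ↦ 5^2 + 5|_5 = 30 ⇒ 29
(1) 29|_5 = 5^2 + 4 ↦ 6^2 + 4|_6 = 40 ⇒ 39
(2) 39|_6 = 6^2 + 3 ↦ 7^2 + 3|_7 = 52 ⇒ 51
(3) 51|_7 = 7^2 + 2 ↦ 8^2 + 2|_8 = 66 ⇒ 65
(4) 65|_8 = 8^2 + 1 ↦ 9^2 + 1|_9 = 82 ⇒ 81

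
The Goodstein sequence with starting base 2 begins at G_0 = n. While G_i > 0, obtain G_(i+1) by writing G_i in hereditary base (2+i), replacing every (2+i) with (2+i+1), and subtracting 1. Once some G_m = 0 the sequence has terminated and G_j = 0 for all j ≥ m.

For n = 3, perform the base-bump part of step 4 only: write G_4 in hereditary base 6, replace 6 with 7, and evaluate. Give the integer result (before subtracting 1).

1

[0] 3 ≡ 2 + 1 (base 2). Lift 3: 4. −1: 3.
[1] 3 ≡ 3 (base 3). Lift 4: 4. −1: 3.
[2] 3 ≡ 3 (base 4). Lift 5: 3. −1: 2.
[3] 2 ≡ 2 (base 5). Lift 6: 2. −1: 1.
[4] 1 ≡ 1 (base 6). Lift 7: 1. −1: 0.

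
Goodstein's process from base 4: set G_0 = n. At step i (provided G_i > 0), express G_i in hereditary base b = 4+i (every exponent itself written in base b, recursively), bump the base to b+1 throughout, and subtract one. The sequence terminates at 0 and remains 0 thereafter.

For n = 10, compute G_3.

G_0=10  [base 4] 2·4 + 2  →[4↦5]→  2·5 + 2 = 12  −1 ⇒ G_1=11
G_1=11  [base 5] 2·5 + 1  →[5↦6]→  2·6 + 1 = 13  −1 ⇒ G_2=12
G_2=12  [base 6] 2·6  →[6↦7]→  2·7 = 14  −1 ⇒ G_3=13
G_3=13  [base 7] 7 + 6  →[7↦8]→  8 + 6 = 14  −1 ⇒ G_4=13

13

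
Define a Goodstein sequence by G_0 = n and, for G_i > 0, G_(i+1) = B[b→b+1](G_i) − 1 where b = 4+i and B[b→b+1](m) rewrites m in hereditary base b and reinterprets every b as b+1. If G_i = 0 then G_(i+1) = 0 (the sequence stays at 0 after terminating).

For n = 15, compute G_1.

i=0: 15 = 3·4 + 3 (b=4); 4→5: 3·5 + 3 = 18; 18−1 = 17
i=1: 17 = 3·5 + 2 (b=5); 5→6: 3·6 + 2 = 20; 20−1 = 19

17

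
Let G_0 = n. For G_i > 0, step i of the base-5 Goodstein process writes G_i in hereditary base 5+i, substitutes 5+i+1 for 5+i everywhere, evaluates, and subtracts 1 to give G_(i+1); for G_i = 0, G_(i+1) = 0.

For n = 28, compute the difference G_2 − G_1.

G_0 = 28. HB_5(28) = 5^2 + 3. Bump = 39. G_1 = 38.
G_1 = 38. HB_6(38) = 6^2 + 2. Bump = 51. G_2 = 50.

12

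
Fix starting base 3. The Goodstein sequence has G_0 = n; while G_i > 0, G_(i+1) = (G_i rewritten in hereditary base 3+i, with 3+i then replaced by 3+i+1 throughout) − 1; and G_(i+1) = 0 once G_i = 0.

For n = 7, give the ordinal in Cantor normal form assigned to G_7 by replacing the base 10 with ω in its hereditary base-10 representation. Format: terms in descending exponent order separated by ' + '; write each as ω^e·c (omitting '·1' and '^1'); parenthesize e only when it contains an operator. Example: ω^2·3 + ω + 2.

step 0: 7 = 2·3 + 1; sub 4 for 3: 2·4 + 1; = 9; G_1 = 9−1 = 8
step 1: 8 = 2·4; sub 5 for 4: 2·5; = 10; G_2 = 10−1 = 9
step 2: 9 = 5 + 4; sub 6 for 5: 6 + 4; = 10; G_3 = 10−1 = 9
step 3: 9 = 6 + 3; sub 7 for 6: 7 + 3; = 10; G_4 = 10−1 = 9
step 4: 9 = 7 + 2; sub 8 for 7: 8 + 2; = 10; G_5 = 10−1 = 9
step 5: 9 = 8 + 1; sub 9 for 8: 9 + 1; = 10; G_6 = 10−1 = 9
step 6: 9 = 9; sub 10 for 9: 10; = 10; G_7 = 10−1 = 9
step 7: 9 = 9; sub 11 for 10: 9; = 9; G_8 = 9−1 = 8

9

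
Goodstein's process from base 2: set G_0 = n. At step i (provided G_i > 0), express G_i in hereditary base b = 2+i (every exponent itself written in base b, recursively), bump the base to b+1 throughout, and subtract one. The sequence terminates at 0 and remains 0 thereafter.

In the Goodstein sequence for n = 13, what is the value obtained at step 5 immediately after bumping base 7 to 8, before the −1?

G_0 = 13. HB_2(13) = 2^(2 + 1) + 2^2 + 1. Bump = 109. G_1 = 108.
G_1 = 108. HB_3(108) = 3^(3 + 1) + 3^3. Bump = 1280. G_2 = 1279.
G_2 = 1279. HB_4(1279) = 4^(4 + 1) + 3·4^3 + 3·4^2 + 3·4 + 3. Bump = 16093. G_3 = 16092.
G_3 = 16092. HB_5(16092) = 5^(5 + 1) + 3·5^3 + 3·5^2 + 3·5 + 2. Bump = 280712. G_4 = 280711.
G_4 = 280711. HB_6(280711) = 6^(6 + 1) + 3·6^3 + 3·6^2 + 3·6 + 1. Bump = 5765999. G_5 = 5765998.
G_5 = 5765998. HB_7(5765998) = 7^(7 + 1) + 3·7^3 + 3·7^2 + 3·7. Bump = 134219480. G_6 = 134219479.

134219480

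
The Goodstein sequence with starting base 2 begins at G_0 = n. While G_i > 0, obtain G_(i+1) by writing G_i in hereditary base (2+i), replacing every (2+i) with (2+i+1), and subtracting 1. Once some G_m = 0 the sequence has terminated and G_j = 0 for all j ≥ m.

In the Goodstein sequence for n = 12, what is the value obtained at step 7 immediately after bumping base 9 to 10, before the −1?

100000000212

base 2: 12 = 2^(2 + 1) + 2^2; at 3: 3^(3 + 1) + 3^3 = 108; next = 107
base 3: 107 = 3^(3 + 1) + 2·3^2 + 2·3 + 2; at 4: 4^(4 + 1) + 2·4^2 + 2·4 + 2 = 1066; next = 1065
base 4: 1065 = 4^(4 + 1) + 2·4^2 + 2·4 + 1; at 5: 5^(5 + 1) + 2·5^2 + 2·5 + 1 = 15686; next = 15685
base 5: 15685 = 5^(5 + 1) + 2·5^2 + 2·5; at 6: 6^(6 + 1) + 2·6^2 + 2·6 = 280020; next = 280019
base 6: 280019 = 6^(6 + 1) + 2·6^2 + 6 + 5; at 7: 7^(7 + 1) + 2·7^2 + 7 + 5 = 5764911; next = 5764910
base 7: 5764910 = 7^(7 + 1) + 2·7^2 + 7 + 4; at 8: 8^(8 + 1) + 2·8^2 + 8 + 4 = 134217868; next = 134217867
base 8: 134217867 = 8^(8 + 1) + 2·8^2 + 8 + 3; at 9: 9^(9 + 1) + 2·9^2 + 9 + 3 = 3486784575; next = 3486784574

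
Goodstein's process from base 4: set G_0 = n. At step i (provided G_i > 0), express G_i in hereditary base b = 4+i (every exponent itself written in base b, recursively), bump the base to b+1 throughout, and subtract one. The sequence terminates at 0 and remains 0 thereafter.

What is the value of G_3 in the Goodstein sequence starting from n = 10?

base 4: 10 = 2·4 + 2; at 5: 2·5 + 2 = 12; next = 11
base 5: 11 = 2·5 + 1; at 6: 2·6 + 1 = 13; next = 12
base 6: 12 = 2·6; at 7: 2·7 = 14; next = 13
base 7: 13 = 7 + 6; at 8: 8 + 6 = 14; next = 13

13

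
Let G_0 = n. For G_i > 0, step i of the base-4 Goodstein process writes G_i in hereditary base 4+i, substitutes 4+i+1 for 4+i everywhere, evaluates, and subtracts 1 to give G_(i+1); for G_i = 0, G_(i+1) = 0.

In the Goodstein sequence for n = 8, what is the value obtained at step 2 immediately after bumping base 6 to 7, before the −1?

10

8 —HB4→ 2·4 —bump→ 2·5 = 10 —(−1)→ 9
9 —HB5→ 5 + 4 —bump→ 6 + 4 = 10 —(−1)→ 9
9 —HB6→ 6 + 3 —bump→ 7 + 3 = 10 —(−1)→ 9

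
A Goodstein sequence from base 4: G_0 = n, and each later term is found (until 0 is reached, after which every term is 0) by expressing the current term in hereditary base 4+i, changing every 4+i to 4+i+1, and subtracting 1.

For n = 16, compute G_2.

G_0=16  [base 4] 4^2  →[4↦5]→  5^2 = 25  −1 ⇒ G_1=24
G_1=24  [base 5] 4·5 + 4  →[5↦6]→  4·6 + 4 = 28  −1 ⇒ G_2=27
G_2=27  [base 6] 4·6 + 3  →[6↦7]→  4·7 + 3 = 31  −1 ⇒ G_3=30

27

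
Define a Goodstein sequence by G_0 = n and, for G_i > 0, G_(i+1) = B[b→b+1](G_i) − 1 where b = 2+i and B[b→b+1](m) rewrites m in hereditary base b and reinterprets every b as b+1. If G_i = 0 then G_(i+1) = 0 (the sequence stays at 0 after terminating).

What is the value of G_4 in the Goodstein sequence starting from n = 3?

step 0: 3 = 2 + 1; sub 3 for 2: 3 + 1; = 4; G_1 = 4−1 = 3
step 1: 3 = 3; sub 4 for 3: 4; = 4; G_2 = 4−1 = 3
step 2: 3 = 3; sub 5 for 4: 3; = 3; G_3 = 3−1 = 2
step 3: 2 = 2; sub 6 for 5: 2; = 2; G_4 = 2−1 = 1
step 4: 1 = 1; sub 7 for 6: 1; = 1; G_5 = 1−1 = 0

1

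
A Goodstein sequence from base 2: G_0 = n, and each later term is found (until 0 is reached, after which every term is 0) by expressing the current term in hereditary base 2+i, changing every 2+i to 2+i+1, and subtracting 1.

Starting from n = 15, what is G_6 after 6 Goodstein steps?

base 2: 15 = 2^(2 + 1) + 2^2 + 2 + 1; at 3: 3^(3 + 1) + 3^3 + 3 + 1 = 112; next = 111
base 3: 111 = 3^(3 + 1) + 3^3 + 3; at 4: 4^(4 + 1) + 4^4 + 4 = 1284; next = 1283
base 4: 1283 = 4^(4 + 1) + 4^4 + 3; at 5: 5^(5 + 1) + 5^5 + 3 = 18753; next = 18752
base 5: 18752 = 5^(5 + 1) + 5^5 + 2; at 6: 6^(6 + 1) + 6^6 + 2 = 326594; next = 326593
base 6: 326593 = 6^(6 + 1) + 6^6 + 1; at 7: 7^(7 + 1) + 7^7 + 1 = 6588345; next = 6588344
base 7: 6588344 = 7^(7 + 1) + 7^7; at 8: 8^(8 + 1) + 8^8 = 150994944; next = 150994943
base 8: 150994943 = 8^(8 + 1) + 7·8^7 + 7·8^6 + 7·8^5 + 7·8^4 + 7·8^3 + 7·8^2 + 7·8 + 7; at 9: 9^(9 + 1) + 7·9^7 + 7·9^6 + 7·9^5 + 7·9^4 + 7·9^3 + 7·9^2 + 7·9 + 7 = 3524450281; next = 3524450280

150994943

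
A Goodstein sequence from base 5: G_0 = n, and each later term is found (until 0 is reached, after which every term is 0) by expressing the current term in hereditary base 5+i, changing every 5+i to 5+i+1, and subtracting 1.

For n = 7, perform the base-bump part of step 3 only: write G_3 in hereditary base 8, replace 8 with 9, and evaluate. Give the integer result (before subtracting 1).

G_0 = 7. HB_5(7) = 5 + 2. Bump = 8. G_1 = 7.
G_1 = 7. HB_6(7) = 6 + 1. Bump = 8. G_2 = 7.
G_2 = 7. HB_7(7) = 7. Bump = 8. G_3 = 7.

7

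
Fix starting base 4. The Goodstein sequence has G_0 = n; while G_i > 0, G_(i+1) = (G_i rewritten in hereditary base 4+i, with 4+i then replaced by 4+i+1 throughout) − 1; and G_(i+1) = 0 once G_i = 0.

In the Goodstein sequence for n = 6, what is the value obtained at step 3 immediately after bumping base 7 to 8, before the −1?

[0] 6 ≡ 4 + 2 (base 4). Lift 5: 7. −1: 6.
[1] 6 ≡ 5 + 1 (base 5). Lift 6: 7. −1: 6.
[2] 6 ≡ 6 (base 6). Lift 7: 7. −1: 6.
[3] 6 ≡ 6 (base 7). Lift 8: 6. −1: 5.

6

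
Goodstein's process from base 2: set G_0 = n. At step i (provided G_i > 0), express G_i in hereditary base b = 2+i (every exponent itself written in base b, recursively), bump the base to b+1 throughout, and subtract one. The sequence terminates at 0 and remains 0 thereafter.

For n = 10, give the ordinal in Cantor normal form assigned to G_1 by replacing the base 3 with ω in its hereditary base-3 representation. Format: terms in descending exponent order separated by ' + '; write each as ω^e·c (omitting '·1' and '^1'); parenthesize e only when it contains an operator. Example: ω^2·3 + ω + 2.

ω^(ω + 1) + 2

base 2: 10 = 2^(2 + 1) + 2; at 3: 3^(3 + 1) + 3 = 84; next = 83
base 3: 83 = 3^(3 + 1) + 2; at 4: 4^(4 + 1) + 2 = 1026; next = 1025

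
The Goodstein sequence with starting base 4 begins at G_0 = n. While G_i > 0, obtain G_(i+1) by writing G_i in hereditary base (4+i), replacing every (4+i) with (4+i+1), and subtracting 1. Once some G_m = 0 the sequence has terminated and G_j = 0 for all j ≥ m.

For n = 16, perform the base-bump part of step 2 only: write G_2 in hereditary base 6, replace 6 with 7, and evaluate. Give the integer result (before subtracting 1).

16 —HB4→ 4^2 —bump→ 5^2 = 25 —(−1)→ 24
24 —HB5→ 4·5 + 4 —bump→ 4·6 + 4 = 28 —(−1)→ 27
27 —HB6→ 4·6 + 3 —bump→ 4·7 + 3 = 31 —(−1)→ 30

31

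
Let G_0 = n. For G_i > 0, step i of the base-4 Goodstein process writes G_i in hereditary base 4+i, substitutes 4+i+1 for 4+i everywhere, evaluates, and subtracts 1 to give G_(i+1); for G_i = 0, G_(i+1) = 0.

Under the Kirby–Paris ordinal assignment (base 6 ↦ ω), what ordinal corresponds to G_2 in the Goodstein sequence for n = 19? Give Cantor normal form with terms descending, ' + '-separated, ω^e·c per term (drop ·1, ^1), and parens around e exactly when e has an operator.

[0] 19 ≡ 4^2 + 3 (base 4). Lift 5: 28. −1: 27.
[1] 27 ≡ 5^2 + 2 (base 5). Lift 6: 38. −1: 37.
[2] 37 ≡ 6^2 + 1 (base 6). Lift 7: 50. −1: 49.

ω^2 + 1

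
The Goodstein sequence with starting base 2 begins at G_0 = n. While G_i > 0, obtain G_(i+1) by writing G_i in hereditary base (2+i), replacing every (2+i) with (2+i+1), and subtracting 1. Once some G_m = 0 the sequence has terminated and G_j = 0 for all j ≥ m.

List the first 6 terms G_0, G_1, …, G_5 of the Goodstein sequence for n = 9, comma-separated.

i=0: 9 = 2^(2 + 1) + 1 (b=2); 2→3: 3^(3 + 1) + 1 = 82; 82−1 = 81
i=1: 81 = 3^(3 + 1) (b=3); 3→4: 4^(4 + 1) = 1024; 1024−1 = 1023
i=2: 1023 = 3·4^4 + 3·4^3 + 3·4^2 + 3·4 + 3 (b=4); 4→5: 3·5^5 + 3·5^3 + 3·5^2 + 3·5 + 3 = 9843; 9843−1 = 9842
i=3: 9842 = 3·5^5 + 3·5^3 + 3·5^2 + 3·5 + 2 (b=5); 5→6: 3·6^6 + 3·6^3 + 3·6^2 + 3·6 + 2 = 140744; 140744−1 = 140743
i=4: 140743 = 3·6^6 + 3·6^3 + 3·6^2 + 3·6 + 1 (b=6); 6→7: 3·7^7 + 3·7^3 + 3·7^2 + 3·7 + 1 = 2471827; 2471827−1 = 2471826

9, 81, 1023, 9842, 140743, 2471826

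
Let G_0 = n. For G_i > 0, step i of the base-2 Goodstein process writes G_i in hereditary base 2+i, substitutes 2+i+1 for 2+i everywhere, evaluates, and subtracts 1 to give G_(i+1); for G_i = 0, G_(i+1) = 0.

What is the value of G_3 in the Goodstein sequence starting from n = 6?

G_0=6  [base 2] 2^2 + 2  →[2↦3]→  3^3 + 3 = 30  −1 ⇒ G_1=29
G_1=29  [base 3] 3^3 + 2  →[3↦4]→  4^4 + 2 = 258  −1 ⇒ G_2=257
G_2=257  [base 4] 4^4 + 1  →[4↦5]→  5^5 + 1 = 3126  −1 ⇒ G_3=3125
G_3=3125  [base 5] 5^5  →[5↦6]→  6^6 = 46656  −1 ⇒ G_4=46655

3125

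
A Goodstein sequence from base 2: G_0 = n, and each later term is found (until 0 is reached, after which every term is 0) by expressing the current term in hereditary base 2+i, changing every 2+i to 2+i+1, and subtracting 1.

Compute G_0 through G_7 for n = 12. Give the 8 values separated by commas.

12, 107, 1065, 15685, 280019, 5764910, 134217867, 3486784574

i=0: 12 = 2^(2 + 1) + 2^2 (b=2); 2→3: 3^(3 + 1) + 3^3 = 108; 108−1 = 107
i=1: 107 = 3^(3 + 1) + 2·3^2 + 2·3 + 2 (b=3); 3→4: 4^(4 + 1) + 2·4^2 + 2·4 + 2 = 1066; 1066−1 = 1065
i=2: 1065 = 4^(4 + 1) + 2·4^2 + 2·4 + 1 (b=4); 4→5: 5^(5 + 1) + 2·5^2 + 2·5 + 1 = 15686; 15686−1 = 15685
i=3: 15685 = 5^(5 + 1) + 2·5^2 + 2·5 (b=5); 5→6: 6^(6 + 1) + 2·6^2 + 2·6 = 280020; 280020−1 = 280019
i=4: 280019 = 6^(6 + 1) + 2·6^2 + 6 + 5 (b=6); 6→7: 7^(7 + 1) + 2·7^2 + 7 + 5 = 5764911; 5764911−1 = 5764910
i=5: 5764910 = 7^(7 + 1) + 2·7^2 + 7 + 4 (b=7); 7→8: 8^(8 + 1) + 2·8^2 + 8 + 4 = 134217868; 134217868−1 = 134217867
i=6: 134217867 = 8^(8 + 1) + 2·8^2 + 8 + 3 (b=8); 8→9: 9^(9 + 1) + 2·9^2 + 9 + 3 = 3486784575; 3486784575−1 = 3486784574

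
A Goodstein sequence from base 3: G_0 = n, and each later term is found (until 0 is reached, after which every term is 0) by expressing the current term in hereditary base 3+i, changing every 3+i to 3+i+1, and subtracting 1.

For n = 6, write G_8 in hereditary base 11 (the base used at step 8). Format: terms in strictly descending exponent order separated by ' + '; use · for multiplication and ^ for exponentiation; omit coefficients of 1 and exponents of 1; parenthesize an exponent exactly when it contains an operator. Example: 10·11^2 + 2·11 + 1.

4

(0) 6|_3 = 2·3 ↦ 2·4|_4 = 8 ⇒ 7
(1) 7|_4 = 4 + 3 ↦ 5 + 3|_5 = 8 ⇒ 7
(2) 7|_5 = 5 + 2 ↦ 6 + 2|_6 = 8 ⇒ 7
(3) 7|_6 = 6 + 1 ↦ 7 + 1|_7 = 8 ⇒ 7
(4) 7|_7 = 7 ↦ 8|_8 = 8 ⇒ 7
(5) 7|_8 = 7 ↦ 7|_9 = 7 ⇒ 6
(6) 6|_9 = 6 ↦ 6|_10 = 6 ⇒ 5
(7) 5|_10 = 5 ↦ 5|_11 = 5 ⇒ 4
(8) 4|_11 = 4 ↦ 4|_12 = 4 ⇒ 3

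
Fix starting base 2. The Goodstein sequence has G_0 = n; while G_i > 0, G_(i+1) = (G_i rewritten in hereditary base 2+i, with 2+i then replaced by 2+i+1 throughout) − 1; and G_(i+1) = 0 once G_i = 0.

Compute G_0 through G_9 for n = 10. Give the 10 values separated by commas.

10 —HB2→ 2^(2 + 1) + 2 —bump→ 3^(3 + 1) + 3 = 84 —(−1)→ 83
83 —HB3→ 3^(3 + 1) + 2 —bump→ 4^(4 + 1) + 2 = 1026 —(−1)→ 1025
1025 —HB4→ 4^(4 + 1) + 1 —bump→ 5^(5 + 1) + 1 = 15626 —(−1)→ 15625
15625 —HB5→ 5^(5 + 1) —bump→ 6^(6 + 1) = 279936 —(−1)→ 279935
279935 —HB6→ 5·6^6 + 5·6^5 + 5·6^4 + 5·6^3 + 5·6^2 + 5·6 + 5 —bump→ 5·7^7 + 5·7^5 + 5·7^4 + 5·7^3 + 5·7^2 + 5·7 + 5 = 4215755 —(−1)→ 4215754
4215754 —HB7→ 5·7^7 + 5·7^5 + 5·7^4 + 5·7^3 + 5·7^2 + 5·7 + 4 —bump→ 5·8^8 + 5·8^5 + 5·8^4 + 5·8^3 + 5·8^2 + 5·8 + 4 = 84073324 —(−1)→ 84073323
84073323 —HB8→ 5·8^8 + 5·8^5 + 5·8^4 + 5·8^3 + 5·8^2 + 5·8 + 3 —bump→ 5·9^9 + 5·9^5 + 5·9^4 + 5·9^3 + 5·9^2 + 5·9 + 3 = 1937434593 —(−1)→ 1937434592
1937434592 —HB9→ 5·9^9 + 5·9^5 + 5·9^4 + 5·9^3 + 5·9^2 + 5·9 + 2 —bump→ 5·10^10 + 5·10^5 + 5·10^4 + 5·10^3 + 5·10^2 + 5·10 + 2 = 50000555552 —(−1)→ 50000555551
50000555551 —HB10→ 5·10^10 + 5·10^5 + 5·10^4 + 5·10^3 + 5·10^2 + 5·10 + 1 —bump→ 5·11^11 + 5·11^5 + 5·11^4 + 5·11^3 + 5·11^2 + 5·11 + 1 = 1426559238831 —(−1)→ 1426559238830

10, 83, 1025, 15625, 279935, 4215754, 84073323, 1937434592, 50000555551, 1426559238830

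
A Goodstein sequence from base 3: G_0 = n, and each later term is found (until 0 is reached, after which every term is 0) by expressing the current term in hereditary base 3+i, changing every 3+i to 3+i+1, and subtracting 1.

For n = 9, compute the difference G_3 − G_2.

step 0: 9 = 3^2; sub 4 for 3: 4^2; = 16; G_1 = 16−1 = 15
step 1: 15 = 3·4 + 3; sub 5 for 4: 3·5 + 3; = 18; G_2 = 18−1 = 17
step 2: 17 = 3·5 + 2; sub 6 for 5: 3·6 + 2; = 20; G_3 = 20−1 = 19

2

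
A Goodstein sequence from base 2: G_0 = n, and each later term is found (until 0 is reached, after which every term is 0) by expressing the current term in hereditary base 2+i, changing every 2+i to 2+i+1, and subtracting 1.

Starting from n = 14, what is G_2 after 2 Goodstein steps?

(0) 14|_2 = 2^(2 + 1) + 2^2 + 2 ↦ 3^(3 + 1) + 3^3 + 3|_3 = 111 ⇒ 110
(1) 110|_3 = 3^(3 + 1) + 3^3 + 2 ↦ 4^(4 + 1) + 4^4 + 2|_4 = 1282 ⇒ 1281
(2) 1281|_4 = 4^(4 + 1) + 4^4 + 1 ↦ 5^(5 + 1) + 5^5 + 1|_5 = 18751 ⇒ 18750

1281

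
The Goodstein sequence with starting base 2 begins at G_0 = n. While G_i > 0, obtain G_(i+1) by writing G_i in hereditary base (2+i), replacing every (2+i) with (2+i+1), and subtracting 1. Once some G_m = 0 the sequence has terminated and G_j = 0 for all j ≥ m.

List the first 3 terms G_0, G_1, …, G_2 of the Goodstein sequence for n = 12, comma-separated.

12, 107, 1065

G_0 = 12. HB_2(12) = 2^(2 + 1) + 2^2. Bump = 108. G_1 = 107.
G_1 = 107. HB_3(107) = 3^(3 + 1) + 2·3^2 + 2·3 + 2. Bump = 1066. G_2 = 1065.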